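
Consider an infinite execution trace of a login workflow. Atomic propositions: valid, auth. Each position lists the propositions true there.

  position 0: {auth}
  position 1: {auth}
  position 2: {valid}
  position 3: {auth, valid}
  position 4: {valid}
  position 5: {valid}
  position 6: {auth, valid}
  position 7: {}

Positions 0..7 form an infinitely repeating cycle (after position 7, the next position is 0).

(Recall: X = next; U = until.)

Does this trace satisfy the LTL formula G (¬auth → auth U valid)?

¬auth → auth U valid must hold at every position from 0 onward. It fails at position 7, so G (¬auth → auth U valid) is false.
Positions where ¬auth holds: 2, 4, 5, 7.
Check auth U valid at each: 2→ok, 4→ok, 5→ok, 7→fails.

Violated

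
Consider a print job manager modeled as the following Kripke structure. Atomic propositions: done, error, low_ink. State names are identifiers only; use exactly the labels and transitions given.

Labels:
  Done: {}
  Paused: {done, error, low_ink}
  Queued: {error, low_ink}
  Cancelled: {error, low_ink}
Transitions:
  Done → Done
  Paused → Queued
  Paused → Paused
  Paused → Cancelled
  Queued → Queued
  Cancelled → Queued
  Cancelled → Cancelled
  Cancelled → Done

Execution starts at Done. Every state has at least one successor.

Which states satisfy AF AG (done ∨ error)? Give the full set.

States satisfying AG (done ∨ error): {Queued}.
States satisfying AF AG (done ∨ error): {Queued}.

{Queued}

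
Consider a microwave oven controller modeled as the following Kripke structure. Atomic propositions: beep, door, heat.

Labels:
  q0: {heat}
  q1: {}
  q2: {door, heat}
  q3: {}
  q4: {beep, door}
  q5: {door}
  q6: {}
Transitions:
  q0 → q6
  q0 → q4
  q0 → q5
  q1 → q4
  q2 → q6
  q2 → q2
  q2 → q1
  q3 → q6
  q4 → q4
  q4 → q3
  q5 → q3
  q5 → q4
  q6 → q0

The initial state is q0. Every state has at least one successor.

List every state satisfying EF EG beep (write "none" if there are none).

{q0, q1, q2, q3, q4, q5, q6}

States satisfying EG beep: {q4}.
States satisfying EF EG beep: {q0, q1, q2, q3, q4, q5, q6}.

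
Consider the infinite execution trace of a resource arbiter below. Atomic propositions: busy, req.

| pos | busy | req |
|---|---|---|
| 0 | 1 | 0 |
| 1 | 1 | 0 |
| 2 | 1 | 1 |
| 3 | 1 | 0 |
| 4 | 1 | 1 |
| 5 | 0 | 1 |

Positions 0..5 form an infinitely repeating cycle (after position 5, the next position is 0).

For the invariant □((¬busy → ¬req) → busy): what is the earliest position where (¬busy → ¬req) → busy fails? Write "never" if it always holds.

(¬busy → ¬req) → busy holds at every position 0..5, and those are all the positions the trace ever visits, so the invariant □((¬busy → ¬req) → busy) is never violated.

never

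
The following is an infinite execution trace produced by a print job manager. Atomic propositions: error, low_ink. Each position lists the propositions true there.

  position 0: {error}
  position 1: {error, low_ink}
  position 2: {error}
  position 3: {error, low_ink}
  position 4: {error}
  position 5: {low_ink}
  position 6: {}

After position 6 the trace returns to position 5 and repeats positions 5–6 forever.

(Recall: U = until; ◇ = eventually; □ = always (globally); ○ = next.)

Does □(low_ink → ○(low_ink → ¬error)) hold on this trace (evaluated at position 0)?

low_ink → ○(low_ink → ¬error) holds at every position 0..6, and those are all positions ever visited, so □(low_ink → ○(low_ink → ¬error)) holds.
Positions where low_ink holds: 1, 3, 5.
Check ○(low_ink → ¬error) at each: 1→ok, 3→ok, 5→ok.

Holds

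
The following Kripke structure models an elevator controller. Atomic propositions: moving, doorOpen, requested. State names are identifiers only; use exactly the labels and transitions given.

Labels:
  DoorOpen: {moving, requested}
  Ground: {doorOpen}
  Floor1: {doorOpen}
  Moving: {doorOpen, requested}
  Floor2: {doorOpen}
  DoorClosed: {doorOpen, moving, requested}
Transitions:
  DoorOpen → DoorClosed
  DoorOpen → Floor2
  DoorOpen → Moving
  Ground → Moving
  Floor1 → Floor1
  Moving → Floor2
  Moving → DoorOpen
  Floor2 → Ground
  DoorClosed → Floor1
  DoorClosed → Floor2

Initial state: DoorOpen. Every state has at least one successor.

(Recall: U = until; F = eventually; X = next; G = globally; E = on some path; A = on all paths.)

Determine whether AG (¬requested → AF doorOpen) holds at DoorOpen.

Satisfied

States satisfying ¬requested → AF doorOpen: {DoorOpen, Ground, Floor1, Moving, Floor2, DoorClosed}.
States satisfying AG (¬requested → AF doorOpen): {DoorOpen, Ground, Floor1, Moving, Floor2, DoorClosed}.
Every state reachable from DoorOpen satisfies ¬requested → AF doorOpen.
DoorOpen ∈ Sat(AG (¬requested → AF doorOpen)).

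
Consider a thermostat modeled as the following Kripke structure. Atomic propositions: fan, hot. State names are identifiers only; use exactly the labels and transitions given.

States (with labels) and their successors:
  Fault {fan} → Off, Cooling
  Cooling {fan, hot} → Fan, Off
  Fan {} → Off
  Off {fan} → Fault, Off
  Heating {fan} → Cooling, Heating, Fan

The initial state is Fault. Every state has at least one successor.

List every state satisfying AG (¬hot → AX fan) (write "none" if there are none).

{Fault, Cooling, Fan, Off}

States satisfying ¬hot → AX fan: {Fault, Cooling, Fan, Off}.
States satisfying AG (¬hot → AX fan): {Fault, Cooling, Fan, Off}.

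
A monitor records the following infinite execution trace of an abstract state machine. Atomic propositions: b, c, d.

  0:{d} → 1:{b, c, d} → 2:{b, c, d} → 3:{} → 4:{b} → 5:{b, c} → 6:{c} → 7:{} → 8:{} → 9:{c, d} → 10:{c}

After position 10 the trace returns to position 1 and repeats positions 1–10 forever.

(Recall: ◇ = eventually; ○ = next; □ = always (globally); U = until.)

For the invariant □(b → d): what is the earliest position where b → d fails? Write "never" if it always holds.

Check b → d at each position in order: 0 ✓, 1 ✓, 2 ✓, 3 ✓.
At position 4 the labels are {b}, so b → d is false there. This is the first violation.

4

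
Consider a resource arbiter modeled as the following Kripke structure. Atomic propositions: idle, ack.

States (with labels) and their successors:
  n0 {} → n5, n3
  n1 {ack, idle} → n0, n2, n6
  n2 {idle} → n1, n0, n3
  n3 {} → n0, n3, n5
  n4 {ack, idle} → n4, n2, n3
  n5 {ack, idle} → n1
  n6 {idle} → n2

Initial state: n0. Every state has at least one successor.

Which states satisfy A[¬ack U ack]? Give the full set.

States satisfying ¬ack: {n0, n2, n3, n6}.
States satisfying ack: {n1, n4, n5}.
States satisfying A[¬ack U ack]: {n1, n4, n5}.

{n1, n4, n5}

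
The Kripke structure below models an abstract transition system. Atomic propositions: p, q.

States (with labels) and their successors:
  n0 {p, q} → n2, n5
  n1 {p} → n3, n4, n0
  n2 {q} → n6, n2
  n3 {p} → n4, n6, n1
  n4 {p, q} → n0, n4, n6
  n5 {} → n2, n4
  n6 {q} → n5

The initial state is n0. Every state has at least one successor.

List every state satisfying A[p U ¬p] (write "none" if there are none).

States satisfying p: {n0, n1, n3, n4}.
States satisfying ¬p: {n2, n5, n6}.
States satisfying A[p U ¬p]: {n0, n2, n5, n6}.

{n0, n2, n5, n6}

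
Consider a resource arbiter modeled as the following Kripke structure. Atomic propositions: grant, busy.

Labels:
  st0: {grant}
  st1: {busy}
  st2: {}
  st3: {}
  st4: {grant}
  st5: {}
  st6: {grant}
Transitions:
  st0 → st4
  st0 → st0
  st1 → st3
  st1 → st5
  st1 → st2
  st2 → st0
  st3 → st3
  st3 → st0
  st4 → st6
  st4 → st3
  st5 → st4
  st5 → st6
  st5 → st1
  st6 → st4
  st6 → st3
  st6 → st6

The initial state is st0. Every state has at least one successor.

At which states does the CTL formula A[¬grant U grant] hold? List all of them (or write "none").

States satisfying ¬grant: {st1, st2, st3, st5}.
States satisfying grant: {st0, st4, st6}.
States satisfying A[¬grant U grant]: {st0, st2, st4, st6}.

{st0, st2, st4, st6}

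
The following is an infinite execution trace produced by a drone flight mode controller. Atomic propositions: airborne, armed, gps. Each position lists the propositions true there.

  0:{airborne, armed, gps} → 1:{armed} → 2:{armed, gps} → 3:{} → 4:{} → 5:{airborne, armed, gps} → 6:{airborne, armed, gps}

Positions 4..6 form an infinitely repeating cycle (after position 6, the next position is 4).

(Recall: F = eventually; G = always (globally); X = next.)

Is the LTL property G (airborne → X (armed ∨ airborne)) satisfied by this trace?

Does not hold

airborne → X (armed ∨ airborne) must hold at every position from 0 onward. It fails at position 6, so G (airborne → X (armed ∨ airborne)) is false.
Positions where airborne holds: 0, 5, 6.
Check X (armed ∨ airborne) at each: 0→ok, 5→ok, 6→fails.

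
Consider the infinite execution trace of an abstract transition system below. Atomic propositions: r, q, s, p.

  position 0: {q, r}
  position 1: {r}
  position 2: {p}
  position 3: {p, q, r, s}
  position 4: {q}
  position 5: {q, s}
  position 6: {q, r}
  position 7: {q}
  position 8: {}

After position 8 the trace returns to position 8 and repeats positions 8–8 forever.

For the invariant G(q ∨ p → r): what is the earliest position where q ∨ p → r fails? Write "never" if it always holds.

2

Check q ∨ p → r at each position in order: 0 ✓, 1 ✓.
At position 2 the labels are {p}, so q ∨ p → r is false there. This is the first violation.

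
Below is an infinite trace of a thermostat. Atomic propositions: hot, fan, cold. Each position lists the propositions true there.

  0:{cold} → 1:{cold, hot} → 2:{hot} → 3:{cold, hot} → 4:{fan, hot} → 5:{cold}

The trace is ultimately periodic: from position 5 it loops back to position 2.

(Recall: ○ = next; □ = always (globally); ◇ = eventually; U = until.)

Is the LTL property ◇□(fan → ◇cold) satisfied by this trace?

□(fan → ◇cold) holds at position 0, which is reachable from 0, so ◇□(fan → ◇cold) holds.

Yes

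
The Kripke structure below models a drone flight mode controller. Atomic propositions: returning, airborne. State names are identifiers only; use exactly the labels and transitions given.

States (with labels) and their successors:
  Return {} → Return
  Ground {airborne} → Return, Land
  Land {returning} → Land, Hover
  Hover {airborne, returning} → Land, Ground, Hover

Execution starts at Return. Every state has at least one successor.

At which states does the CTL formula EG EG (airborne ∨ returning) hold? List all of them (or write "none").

States satisfying EG (airborne ∨ returning): {Ground, Land, Hover}.
States satisfying EG EG (airborne ∨ returning): {Ground, Land, Hover}.

{Ground, Land, Hover}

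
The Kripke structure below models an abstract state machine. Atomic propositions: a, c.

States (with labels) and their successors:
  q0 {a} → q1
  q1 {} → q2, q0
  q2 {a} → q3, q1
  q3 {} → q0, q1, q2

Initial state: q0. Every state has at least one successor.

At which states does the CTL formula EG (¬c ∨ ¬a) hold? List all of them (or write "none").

States satisfying ¬c ∨ ¬a: {q0, q1, q2, q3}.
States satisfying EG (¬c ∨ ¬a): {q0, q1, q2, q3}.

{q0, q1, q2, q3}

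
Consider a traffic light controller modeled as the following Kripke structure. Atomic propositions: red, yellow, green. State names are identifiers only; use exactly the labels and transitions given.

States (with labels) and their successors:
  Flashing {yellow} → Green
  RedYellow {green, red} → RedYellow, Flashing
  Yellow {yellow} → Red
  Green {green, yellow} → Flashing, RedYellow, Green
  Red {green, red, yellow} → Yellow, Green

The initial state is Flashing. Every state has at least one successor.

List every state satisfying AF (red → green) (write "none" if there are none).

{Flashing, RedYellow, Yellow, Green, Red}

States satisfying red → green: {Flashing, RedYellow, Yellow, Green, Red}.
States satisfying AF (red → green): {Flashing, RedYellow, Yellow, Green, Red}.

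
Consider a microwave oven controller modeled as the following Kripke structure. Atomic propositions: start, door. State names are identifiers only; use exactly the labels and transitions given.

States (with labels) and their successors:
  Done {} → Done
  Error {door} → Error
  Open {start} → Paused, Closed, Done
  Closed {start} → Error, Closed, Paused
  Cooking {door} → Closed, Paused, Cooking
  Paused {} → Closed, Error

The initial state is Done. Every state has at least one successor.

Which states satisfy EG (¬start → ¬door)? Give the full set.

States satisfying ¬start → ¬door: {Done, Open, Closed, Paused}.
States satisfying EG (¬start → ¬door): {Done, Open, Closed, Paused}.

{Done, Open, Closed, Paused}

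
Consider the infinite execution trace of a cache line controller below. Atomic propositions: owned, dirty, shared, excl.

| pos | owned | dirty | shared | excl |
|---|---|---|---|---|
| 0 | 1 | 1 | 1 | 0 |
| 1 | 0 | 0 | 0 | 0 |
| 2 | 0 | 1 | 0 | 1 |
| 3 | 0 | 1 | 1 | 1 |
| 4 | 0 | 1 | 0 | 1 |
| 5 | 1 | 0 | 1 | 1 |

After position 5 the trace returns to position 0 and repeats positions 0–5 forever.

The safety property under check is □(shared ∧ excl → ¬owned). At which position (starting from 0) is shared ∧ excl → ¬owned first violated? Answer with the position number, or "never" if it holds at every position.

Check shared ∧ excl → ¬owned at each position in order: 0 ✓, 1 ✓, 2 ✓, 3 ✓, 4 ✓.
At position 5 the labels are {excl, owned, shared}, so shared ∧ excl → ¬owned is false there. This is the first violation.

5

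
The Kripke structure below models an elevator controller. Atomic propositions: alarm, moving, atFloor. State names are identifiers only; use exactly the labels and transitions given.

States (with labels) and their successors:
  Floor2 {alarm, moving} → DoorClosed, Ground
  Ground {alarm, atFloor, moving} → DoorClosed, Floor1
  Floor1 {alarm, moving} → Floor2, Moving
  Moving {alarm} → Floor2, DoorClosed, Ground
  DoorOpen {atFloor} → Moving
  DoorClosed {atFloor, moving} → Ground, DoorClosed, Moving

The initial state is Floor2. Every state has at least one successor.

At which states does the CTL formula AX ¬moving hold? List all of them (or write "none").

{DoorOpen}

States satisfying ¬moving: {Moving, DoorOpen}.
States satisfying AX ¬moving: {DoorOpen}.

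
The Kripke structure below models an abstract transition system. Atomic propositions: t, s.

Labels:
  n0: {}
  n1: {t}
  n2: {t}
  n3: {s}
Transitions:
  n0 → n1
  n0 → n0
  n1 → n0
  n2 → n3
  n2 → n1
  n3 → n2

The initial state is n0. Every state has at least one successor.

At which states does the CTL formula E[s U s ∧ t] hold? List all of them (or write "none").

none

States satisfying s: {n3}.
States satisfying s ∧ t: ∅.
States satisfying E[s U s ∧ t]: ∅.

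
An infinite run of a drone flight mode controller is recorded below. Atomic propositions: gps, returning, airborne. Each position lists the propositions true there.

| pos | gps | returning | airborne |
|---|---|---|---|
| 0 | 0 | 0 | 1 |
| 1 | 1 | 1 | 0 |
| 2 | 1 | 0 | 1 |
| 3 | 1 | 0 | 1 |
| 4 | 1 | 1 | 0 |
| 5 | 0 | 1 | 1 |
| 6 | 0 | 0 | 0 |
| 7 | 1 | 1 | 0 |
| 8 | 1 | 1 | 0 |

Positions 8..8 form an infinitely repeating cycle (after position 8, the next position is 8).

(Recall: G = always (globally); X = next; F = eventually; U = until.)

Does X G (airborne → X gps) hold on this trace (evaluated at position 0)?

The position after 0 is 1; G (airborne → X gps) is false there.

No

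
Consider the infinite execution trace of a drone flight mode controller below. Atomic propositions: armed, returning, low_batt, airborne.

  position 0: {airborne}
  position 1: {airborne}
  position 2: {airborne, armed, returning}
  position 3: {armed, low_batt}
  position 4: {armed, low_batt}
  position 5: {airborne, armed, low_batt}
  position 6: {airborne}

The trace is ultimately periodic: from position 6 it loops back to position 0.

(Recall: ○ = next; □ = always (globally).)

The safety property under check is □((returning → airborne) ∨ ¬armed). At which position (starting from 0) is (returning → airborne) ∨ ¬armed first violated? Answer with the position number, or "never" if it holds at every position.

never

(returning → airborne) ∨ ¬armed holds at every position 0..6, and those are all the positions the trace ever visits, so the invariant □((returning → airborne) ∨ ¬armed) is never violated.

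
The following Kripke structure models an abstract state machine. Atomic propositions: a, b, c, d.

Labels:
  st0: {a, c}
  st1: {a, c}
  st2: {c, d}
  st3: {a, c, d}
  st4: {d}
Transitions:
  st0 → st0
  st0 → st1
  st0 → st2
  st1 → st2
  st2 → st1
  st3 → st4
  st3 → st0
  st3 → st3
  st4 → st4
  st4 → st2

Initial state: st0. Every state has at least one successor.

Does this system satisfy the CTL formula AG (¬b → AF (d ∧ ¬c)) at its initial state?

Does not hold

States satisfying ¬b → AF (d ∧ ¬c): {st4}.
States satisfying AG (¬b → AF (d ∧ ¬c)): ∅.
st0 is reachable from st0 and violates ¬b → AF (d ∧ ¬c), so AG fails at st0.
st0 ∉ Sat(AG (¬b → AF (d ∧ ¬c))).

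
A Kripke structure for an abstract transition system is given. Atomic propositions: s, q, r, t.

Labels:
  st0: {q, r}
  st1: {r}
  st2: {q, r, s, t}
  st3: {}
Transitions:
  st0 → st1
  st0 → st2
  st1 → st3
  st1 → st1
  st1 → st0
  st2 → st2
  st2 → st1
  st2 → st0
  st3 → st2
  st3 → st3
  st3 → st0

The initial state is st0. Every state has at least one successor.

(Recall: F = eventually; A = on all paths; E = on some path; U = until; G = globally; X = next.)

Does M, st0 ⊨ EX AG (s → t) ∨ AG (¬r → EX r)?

States satisfying AG (s → t): {st0, st1, st2, st3}.
States satisfying EX AG (s → t): {st0, st1, st2, st3}.
States satisfying ¬r → EX r: {st0, st1, st2, st3}.
States satisfying AG (¬r → EX r): {st0, st1, st2, st3}.
States satisfying EX AG (s → t) ∨ AG (¬r → EX r): {st0, st1, st2, st3}.
st0 ∈ Sat(EX AG (s → t) ∨ AG (¬r → EX r)).

Yes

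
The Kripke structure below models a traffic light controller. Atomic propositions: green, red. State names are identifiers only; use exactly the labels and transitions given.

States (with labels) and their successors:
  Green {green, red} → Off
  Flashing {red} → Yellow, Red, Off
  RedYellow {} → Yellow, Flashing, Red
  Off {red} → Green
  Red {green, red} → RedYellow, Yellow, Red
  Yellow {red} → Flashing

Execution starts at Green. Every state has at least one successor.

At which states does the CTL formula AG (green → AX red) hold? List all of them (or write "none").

{Green, Off}

States satisfying green → AX red: {Green, Flashing, RedYellow, Off, Yellow}.
States satisfying AG (green → AX red): {Green, Off}.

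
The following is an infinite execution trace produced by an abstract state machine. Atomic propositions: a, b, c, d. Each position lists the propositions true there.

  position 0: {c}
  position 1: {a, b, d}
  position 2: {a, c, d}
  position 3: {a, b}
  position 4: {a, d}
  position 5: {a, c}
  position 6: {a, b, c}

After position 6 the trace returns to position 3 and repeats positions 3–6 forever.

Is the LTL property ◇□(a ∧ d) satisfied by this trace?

Violated

□(a ∧ d) is false at every position 0..6, so it never becomes true and ◇□(a ∧ d) fails.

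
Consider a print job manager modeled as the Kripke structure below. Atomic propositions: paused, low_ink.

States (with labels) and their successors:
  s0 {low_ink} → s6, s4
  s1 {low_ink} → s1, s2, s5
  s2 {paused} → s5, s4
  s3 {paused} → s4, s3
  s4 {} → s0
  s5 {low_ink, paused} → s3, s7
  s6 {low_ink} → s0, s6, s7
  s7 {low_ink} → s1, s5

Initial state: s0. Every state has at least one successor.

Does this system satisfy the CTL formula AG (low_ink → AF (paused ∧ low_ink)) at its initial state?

States satisfying low_ink → AF (paused ∧ low_ink): {s2, s3, s4, s5}.
States satisfying AG (low_ink → AF (paused ∧ low_ink)): ∅.
s0 is reachable from s0 and violates low_ink → AF (paused ∧ low_ink), so AG fails at s0.
s0 ∉ Sat(AG (low_ink → AF (paused ∧ low_ink))).

No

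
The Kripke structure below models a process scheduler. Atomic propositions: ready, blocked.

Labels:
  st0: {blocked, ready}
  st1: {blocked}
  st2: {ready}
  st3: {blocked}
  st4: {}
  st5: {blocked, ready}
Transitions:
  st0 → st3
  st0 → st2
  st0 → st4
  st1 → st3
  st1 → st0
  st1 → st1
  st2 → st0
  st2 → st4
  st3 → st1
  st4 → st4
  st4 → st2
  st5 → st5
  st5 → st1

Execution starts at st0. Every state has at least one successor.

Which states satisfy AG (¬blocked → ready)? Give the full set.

States satisfying ¬blocked → ready: {st0, st1, st2, st3, st5}.
States satisfying AG (¬blocked → ready): ∅.

none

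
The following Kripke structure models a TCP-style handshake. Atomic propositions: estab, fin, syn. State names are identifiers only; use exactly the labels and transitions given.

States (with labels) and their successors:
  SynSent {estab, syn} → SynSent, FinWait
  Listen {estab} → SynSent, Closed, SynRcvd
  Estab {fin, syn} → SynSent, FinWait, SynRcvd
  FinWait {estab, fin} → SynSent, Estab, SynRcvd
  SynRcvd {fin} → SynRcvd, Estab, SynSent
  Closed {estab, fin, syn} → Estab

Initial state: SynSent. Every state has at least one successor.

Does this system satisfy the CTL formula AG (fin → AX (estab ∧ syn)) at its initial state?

States satisfying fin → AX (estab ∧ syn): {SynSent, Listen}.
States satisfying AG (fin → AX (estab ∧ syn)): ∅.
Estab is reachable from SynSent and violates fin → AX (estab ∧ syn), so AG fails at SynSent.
SynSent ∉ Sat(AG (fin → AX (estab ∧ syn))).

No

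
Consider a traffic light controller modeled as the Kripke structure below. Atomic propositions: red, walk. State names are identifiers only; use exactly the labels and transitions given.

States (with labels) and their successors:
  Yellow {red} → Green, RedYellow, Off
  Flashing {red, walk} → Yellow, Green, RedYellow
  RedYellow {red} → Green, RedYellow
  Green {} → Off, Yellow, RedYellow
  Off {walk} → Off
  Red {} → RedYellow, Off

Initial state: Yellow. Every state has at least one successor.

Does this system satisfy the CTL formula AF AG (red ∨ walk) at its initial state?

No

States satisfying AG (red ∨ walk): {Off}.
States satisfying AF AG (red ∨ walk): {Off}.
There is a path from Yellow along which AG (red ∨ walk) never holds.
Yellow ∉ Sat(AF AG (red ∨ walk)).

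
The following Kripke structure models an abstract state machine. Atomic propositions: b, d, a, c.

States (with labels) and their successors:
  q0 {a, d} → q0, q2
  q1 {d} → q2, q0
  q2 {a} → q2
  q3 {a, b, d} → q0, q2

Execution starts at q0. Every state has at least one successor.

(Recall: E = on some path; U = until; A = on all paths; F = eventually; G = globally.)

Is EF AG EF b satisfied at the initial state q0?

States satisfying AG EF b: ∅.
States satisfying EF AG EF b: ∅.
No suitable path/successor from q0 witnesses the formula.
q0 ∉ Sat(EF AG EF b).

Does not hold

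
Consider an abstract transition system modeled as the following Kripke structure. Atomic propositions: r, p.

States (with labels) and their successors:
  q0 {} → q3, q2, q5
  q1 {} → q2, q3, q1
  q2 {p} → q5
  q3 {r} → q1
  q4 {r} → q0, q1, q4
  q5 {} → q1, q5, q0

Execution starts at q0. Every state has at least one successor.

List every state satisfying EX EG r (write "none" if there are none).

States satisfying EG r: {q4}.
States satisfying EX EG r: {q4}.

{q4}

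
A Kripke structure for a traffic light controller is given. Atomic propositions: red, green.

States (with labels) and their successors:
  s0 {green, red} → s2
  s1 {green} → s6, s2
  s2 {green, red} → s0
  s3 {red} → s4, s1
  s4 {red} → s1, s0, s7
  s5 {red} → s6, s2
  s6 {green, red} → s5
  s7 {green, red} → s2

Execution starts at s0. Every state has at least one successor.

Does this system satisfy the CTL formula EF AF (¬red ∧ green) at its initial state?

No

States satisfying AF (¬red ∧ green): {s1}.
States satisfying EF AF (¬red ∧ green): {s1, s3, s4}.
No suitable path/successor from s0 witnesses the formula.
s0 ∉ Sat(EF AF (¬red ∧ green)).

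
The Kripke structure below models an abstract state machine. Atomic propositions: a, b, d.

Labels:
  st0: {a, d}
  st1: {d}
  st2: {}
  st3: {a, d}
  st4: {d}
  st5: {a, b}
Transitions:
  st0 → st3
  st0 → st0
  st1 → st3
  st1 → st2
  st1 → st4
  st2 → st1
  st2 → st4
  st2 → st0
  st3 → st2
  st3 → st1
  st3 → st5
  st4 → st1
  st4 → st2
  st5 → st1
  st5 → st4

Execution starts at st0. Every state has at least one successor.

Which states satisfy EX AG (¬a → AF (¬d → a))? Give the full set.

States satisfying AG (¬a → AF (¬d → a)): {st0, st1, st2, st3, st4, st5}.
States satisfying EX AG (¬a → AF (¬d → a)): {st0, st1, st2, st3, st4, st5}.

{st0, st1, st2, st3, st4, st5}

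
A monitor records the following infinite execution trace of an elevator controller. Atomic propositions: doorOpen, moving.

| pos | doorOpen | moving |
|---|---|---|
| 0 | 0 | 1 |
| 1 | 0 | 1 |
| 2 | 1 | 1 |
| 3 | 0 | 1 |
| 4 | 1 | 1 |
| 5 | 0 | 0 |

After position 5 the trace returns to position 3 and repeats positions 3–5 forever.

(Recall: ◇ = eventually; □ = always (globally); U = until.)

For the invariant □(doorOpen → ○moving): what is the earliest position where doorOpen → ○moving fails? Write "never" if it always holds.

4

Check doorOpen → ○moving at each position in order: 0 ✓, 1 ✓, 2 ✓, 3 ✓.
At position 4 the labels are {doorOpen, moving} and the next position 5 has {}, so doorOpen → ○moving is false there. This is the first violation.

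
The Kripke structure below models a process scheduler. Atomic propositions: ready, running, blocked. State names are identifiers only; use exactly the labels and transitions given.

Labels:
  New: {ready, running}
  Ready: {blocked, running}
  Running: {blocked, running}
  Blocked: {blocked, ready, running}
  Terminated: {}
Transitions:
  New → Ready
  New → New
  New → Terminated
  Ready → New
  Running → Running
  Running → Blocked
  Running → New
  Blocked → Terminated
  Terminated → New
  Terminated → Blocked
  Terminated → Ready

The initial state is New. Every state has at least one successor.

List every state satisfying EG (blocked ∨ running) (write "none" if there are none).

States satisfying blocked ∨ running: {New, Ready, Running, Blocked}.
States satisfying EG (blocked ∨ running): {New, Ready, Running}.

{New, Ready, Running}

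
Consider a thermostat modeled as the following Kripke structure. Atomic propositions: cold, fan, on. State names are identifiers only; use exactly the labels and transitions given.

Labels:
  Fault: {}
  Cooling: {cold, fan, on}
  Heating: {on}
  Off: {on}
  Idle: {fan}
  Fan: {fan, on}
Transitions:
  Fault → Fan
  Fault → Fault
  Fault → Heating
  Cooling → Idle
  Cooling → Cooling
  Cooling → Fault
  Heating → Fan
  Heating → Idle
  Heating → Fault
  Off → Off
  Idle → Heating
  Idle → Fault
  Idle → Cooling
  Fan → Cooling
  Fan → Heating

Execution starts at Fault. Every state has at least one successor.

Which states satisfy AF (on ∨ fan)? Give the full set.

States satisfying on ∨ fan: {Cooling, Heating, Off, Idle, Fan}.
States satisfying AF (on ∨ fan): {Cooling, Heating, Off, Idle, Fan}.

{Cooling, Heating, Off, Idle, Fan}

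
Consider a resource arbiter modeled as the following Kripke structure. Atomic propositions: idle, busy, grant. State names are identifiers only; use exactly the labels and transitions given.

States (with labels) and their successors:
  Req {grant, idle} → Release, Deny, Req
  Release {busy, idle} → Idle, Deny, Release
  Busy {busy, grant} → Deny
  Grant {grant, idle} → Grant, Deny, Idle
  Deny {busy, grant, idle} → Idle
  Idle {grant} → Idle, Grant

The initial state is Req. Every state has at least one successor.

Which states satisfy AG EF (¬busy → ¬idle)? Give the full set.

{Req, Release, Busy, Grant, Deny, Idle}

States satisfying EF (¬busy → ¬idle): {Req, Release, Busy, Grant, Deny, Idle}.
States satisfying AG EF (¬busy → ¬idle): {Req, Release, Busy, Grant, Deny, Idle}.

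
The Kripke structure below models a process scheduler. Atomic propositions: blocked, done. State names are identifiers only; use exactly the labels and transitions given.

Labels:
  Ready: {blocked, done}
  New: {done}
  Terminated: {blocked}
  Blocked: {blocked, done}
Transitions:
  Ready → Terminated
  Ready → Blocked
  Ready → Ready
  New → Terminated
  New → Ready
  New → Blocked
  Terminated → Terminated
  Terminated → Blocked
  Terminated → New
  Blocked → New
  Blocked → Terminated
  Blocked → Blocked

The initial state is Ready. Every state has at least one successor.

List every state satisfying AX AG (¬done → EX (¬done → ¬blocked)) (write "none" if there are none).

States satisfying AG (¬done → EX (¬done → ¬blocked)): {Ready, New, Terminated, Blocked}.
States satisfying AX AG (¬done → EX (¬done → ¬blocked)): {Ready, New, Terminated, Blocked}.

{Ready, New, Terminated, Blocked}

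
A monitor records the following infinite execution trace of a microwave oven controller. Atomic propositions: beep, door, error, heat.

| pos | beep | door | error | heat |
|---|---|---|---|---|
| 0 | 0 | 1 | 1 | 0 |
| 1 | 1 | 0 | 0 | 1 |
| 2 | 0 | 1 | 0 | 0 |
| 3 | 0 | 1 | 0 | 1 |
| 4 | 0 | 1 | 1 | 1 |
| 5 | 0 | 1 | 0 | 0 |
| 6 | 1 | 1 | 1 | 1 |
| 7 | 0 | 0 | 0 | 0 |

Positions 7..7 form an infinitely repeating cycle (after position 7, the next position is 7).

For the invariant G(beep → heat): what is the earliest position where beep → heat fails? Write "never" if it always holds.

beep → heat holds at every position 0..7, and those are all the positions the trace ever visits, so the invariant G(beep → heat) is never violated.

never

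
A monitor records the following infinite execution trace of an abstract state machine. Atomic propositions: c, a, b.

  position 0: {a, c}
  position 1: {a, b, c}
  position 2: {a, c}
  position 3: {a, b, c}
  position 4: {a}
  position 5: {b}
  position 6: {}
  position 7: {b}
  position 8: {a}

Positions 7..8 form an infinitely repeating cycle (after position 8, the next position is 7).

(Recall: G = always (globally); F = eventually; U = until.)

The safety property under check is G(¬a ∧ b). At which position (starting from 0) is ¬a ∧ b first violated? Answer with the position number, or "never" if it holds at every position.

At position 0 the labels are {a, c}, so ¬a ∧ b is false there. This is the first violation.

0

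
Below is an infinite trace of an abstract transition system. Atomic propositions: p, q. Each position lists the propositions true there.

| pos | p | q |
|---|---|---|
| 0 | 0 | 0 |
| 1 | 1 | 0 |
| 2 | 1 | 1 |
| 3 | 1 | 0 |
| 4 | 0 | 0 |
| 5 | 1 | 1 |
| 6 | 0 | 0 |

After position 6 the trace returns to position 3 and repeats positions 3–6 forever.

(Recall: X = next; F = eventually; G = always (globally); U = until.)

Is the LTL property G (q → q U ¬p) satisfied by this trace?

q → q U ¬p must hold at every position from 0 onward. It fails at position 2, so G (q → q U ¬p) is false.
Positions where q holds: 2, 5.
Check q U ¬p at each: 2→fails, 5→ok.

Violated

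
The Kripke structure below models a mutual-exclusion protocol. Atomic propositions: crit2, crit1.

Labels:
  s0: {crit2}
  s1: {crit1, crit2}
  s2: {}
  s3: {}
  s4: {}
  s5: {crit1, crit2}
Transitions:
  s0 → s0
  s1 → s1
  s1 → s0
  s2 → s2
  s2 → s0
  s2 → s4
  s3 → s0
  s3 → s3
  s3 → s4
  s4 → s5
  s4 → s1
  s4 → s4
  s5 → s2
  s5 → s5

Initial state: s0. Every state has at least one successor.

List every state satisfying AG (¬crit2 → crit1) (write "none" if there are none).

{s0, s1}

States satisfying ¬crit2 → crit1: {s0, s1, s5}.
States satisfying AG (¬crit2 → crit1): {s0, s1}.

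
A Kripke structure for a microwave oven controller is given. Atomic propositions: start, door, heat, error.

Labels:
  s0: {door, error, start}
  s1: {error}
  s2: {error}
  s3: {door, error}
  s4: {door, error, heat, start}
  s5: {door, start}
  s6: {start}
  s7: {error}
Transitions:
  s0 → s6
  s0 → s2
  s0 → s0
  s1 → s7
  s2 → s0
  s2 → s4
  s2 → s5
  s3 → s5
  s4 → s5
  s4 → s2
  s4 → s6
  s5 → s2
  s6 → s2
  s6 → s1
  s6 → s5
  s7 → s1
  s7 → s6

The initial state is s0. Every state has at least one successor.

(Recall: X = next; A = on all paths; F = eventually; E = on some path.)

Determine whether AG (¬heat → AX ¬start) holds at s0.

Violated

States satisfying ¬heat → AX ¬start: {s1, s4, s5}.
States satisfying AG (¬heat → AX ¬start): ∅.
s0 is reachable from s0 and violates ¬heat → AX ¬start, so AG fails at s0.
s0 ∉ Sat(AG (¬heat → AX ¬start)).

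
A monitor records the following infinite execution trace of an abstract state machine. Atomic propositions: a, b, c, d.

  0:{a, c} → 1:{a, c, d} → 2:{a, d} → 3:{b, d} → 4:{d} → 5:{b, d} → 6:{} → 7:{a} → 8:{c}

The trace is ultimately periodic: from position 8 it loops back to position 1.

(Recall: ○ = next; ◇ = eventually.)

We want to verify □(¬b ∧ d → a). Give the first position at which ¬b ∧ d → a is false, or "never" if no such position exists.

4

Check ¬b ∧ d → a at each position in order: 0 ✓, 1 ✓, 2 ✓, 3 ✓.
At position 4 the labels are {d}, so ¬b ∧ d → a is false there. This is the first violation.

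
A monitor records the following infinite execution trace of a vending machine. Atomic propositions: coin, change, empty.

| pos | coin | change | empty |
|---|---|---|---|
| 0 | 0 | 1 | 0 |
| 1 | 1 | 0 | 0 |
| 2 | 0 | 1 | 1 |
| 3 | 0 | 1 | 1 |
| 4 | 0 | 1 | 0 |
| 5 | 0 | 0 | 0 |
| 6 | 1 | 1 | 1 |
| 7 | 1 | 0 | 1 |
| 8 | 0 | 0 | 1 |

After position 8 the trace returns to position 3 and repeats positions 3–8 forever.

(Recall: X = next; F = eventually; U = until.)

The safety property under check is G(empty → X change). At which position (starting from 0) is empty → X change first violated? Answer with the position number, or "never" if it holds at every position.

Check empty → X change at each position in order: 0 ✓, 1 ✓, 2 ✓, 3 ✓, 4 ✓, 5 ✓.
At position 6 the labels are {change, coin, empty} and the next position 7 has {coin, empty}, so empty → X change is false there. This is the first violation.

6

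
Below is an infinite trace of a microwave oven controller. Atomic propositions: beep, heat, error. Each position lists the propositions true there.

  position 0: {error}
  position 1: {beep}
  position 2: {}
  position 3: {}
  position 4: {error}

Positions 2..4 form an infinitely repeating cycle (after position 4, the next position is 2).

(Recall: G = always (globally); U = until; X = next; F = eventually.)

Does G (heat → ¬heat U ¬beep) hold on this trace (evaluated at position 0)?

Holds

heat → ¬heat U ¬beep holds at every position 0..4, and those are all positions ever visited, so G (heat → ¬heat U ¬beep) holds.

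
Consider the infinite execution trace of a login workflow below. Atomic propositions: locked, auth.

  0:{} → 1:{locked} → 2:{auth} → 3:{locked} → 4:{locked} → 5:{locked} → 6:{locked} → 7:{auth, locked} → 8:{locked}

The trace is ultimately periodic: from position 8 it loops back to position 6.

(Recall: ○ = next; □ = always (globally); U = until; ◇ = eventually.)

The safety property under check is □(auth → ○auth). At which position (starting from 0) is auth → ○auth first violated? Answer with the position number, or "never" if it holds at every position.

2

Check auth → ○auth at each position in order: 0 ✓, 1 ✓.
At position 2 the labels are {auth} and the next position 3 has {locked}, so auth → ○auth is false there. This is the first violation.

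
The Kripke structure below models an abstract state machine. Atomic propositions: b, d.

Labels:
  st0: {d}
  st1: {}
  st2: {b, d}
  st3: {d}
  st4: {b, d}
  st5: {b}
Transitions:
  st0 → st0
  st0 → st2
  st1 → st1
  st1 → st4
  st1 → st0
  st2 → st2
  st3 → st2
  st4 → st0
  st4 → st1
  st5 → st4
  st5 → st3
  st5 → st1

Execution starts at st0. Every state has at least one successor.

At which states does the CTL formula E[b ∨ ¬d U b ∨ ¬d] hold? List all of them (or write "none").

{st1, st2, st4, st5}

States satisfying b ∨ ¬d: {st1, st2, st4, st5}.
States satisfying E[b ∨ ¬d U b ∨ ¬d]: {st1, st2, st4, st5}.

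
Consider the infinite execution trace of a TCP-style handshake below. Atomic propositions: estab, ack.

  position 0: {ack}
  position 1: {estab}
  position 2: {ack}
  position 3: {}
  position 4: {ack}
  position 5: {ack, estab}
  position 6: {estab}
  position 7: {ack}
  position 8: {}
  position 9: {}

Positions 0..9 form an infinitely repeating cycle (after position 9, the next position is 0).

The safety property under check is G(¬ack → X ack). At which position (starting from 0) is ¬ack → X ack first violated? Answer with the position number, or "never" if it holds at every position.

Check ¬ack → X ack at each position in order: 0 ✓, 1 ✓, 2 ✓, 3 ✓, 4 ✓, 5 ✓, 6 ✓, 7 ✓.
At position 8 the labels are {} and the next position 9 has {}, so ¬ack → X ack is false there. This is the first violation.

8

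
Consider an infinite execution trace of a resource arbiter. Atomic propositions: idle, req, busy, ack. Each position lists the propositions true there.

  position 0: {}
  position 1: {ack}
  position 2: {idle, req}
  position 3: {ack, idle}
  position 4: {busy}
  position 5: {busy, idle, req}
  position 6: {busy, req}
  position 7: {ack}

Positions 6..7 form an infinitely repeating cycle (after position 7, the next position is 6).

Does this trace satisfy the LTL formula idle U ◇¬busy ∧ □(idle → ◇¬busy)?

Satisfied

Walking from position 0: ◇¬busy first holds at position 0, and idle holds at every earlier position along the way, so idle U ◇¬busy holds.
idle → ◇¬busy holds at every position 0..7, and those are all positions ever visited, so □(idle → ◇¬busy) holds.
Positions where idle holds: 2, 3, 5.
Check ◇¬busy at each: 2→ok, 3→ok, 5→ok.
At position 0: idle U ◇¬busy is true; □(idle → ◇¬busy) is true; so idle U ◇¬busy ∧ □(idle → ◇¬busy) is true.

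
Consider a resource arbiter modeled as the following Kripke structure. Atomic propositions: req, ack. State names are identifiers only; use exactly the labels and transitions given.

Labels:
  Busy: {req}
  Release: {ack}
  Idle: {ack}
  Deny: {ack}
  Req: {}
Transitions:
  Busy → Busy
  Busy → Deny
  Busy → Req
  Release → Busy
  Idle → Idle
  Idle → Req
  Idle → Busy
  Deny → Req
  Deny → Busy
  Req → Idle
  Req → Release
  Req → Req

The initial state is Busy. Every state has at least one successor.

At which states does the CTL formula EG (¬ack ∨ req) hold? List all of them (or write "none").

States satisfying ¬ack ∨ req: {Busy, Req}.
States satisfying EG (¬ack ∨ req): {Busy, Req}.

{Busy, Req}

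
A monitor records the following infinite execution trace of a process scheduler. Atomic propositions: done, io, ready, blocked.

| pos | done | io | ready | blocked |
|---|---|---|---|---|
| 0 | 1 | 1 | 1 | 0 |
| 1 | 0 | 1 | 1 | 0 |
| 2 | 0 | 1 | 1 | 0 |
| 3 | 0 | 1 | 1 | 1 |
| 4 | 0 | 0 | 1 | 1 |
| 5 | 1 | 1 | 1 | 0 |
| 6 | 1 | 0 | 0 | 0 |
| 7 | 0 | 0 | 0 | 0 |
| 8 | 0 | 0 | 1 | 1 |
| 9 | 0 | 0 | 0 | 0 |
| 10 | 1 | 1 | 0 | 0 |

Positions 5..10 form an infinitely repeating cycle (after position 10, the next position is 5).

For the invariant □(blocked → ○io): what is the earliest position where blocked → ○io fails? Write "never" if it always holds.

Check blocked → ○io at each position in order: 0 ✓, 1 ✓, 2 ✓.
At position 3 the labels are {blocked, io, ready} and the next position 4 has {blocked, ready}, so blocked → ○io is false there. This is the first violation.

3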